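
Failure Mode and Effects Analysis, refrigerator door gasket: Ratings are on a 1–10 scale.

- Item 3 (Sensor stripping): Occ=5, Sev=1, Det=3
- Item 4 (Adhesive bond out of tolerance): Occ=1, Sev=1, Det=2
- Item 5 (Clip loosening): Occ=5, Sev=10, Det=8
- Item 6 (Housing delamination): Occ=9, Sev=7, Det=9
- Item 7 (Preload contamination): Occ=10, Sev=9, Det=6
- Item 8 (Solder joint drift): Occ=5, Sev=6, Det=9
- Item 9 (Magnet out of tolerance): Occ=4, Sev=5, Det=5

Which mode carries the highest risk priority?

Item 6

RPN = Severity × Occurrence × Detection:
  Item 3: 1 × 5 × 3 = 15
  Item 4: 1 × 1 × 2 = 2
  Item 5: 10 × 5 × 8 = 400
  Item 6: 7 × 9 × 9 = 567
  Item 7: 9 × 10 × 6 = 540
  Item 8: 6 × 5 × 9 = 270
  Item 9: 5 × 4 × 5 = 100
Highest RPN is 567 → Item 6.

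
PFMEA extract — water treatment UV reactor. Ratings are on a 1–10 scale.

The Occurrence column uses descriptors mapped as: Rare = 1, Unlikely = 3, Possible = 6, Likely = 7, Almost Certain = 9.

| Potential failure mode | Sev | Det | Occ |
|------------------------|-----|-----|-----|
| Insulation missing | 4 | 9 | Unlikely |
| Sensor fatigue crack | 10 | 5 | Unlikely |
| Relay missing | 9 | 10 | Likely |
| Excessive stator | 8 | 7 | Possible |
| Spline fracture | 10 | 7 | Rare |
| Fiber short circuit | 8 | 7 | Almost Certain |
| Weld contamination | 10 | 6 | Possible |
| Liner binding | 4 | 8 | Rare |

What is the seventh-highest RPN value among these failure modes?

RPN = Severity × Occurrence × Detection:
  Insulation missing: 4 × 3 × 9 = 108
  Sensor fatigue crack: 10 × 3 × 5 = 150
  Relay missing: 9 × 7 × 10 = 630
  Excessive stator: 8 × 6 × 7 = 336
  Spline fracture: 10 × 1 × 7 = 70
  Fiber short circuit: 8 × 9 × 7 = 504
  Weld contamination: 10 × 6 × 6 = 360
  Liner binding: 4 × 1 × 8 = 32
Sorted descending: 630, 504, 360, 336, 150, 108, 70, 32.
The seventh-highest RPN is 70 (Spline fracture).

70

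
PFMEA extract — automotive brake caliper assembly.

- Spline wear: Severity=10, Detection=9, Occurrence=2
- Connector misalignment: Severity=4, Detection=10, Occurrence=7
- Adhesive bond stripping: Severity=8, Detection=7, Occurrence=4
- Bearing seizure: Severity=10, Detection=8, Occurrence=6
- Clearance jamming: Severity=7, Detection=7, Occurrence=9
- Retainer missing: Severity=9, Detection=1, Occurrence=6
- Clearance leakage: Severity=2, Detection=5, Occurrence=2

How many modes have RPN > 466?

RPN = Severity × Occurrence × Detection:
  Spline wear: 10 × 2 × 9 = 180
  Connector misalignment: 4 × 7 × 10 = 280
  Adhesive bond stripping: 8 × 4 × 7 = 224
  Bearing seizure: 10 × 6 × 8 = 480
  Clearance jamming: 7 × 9 × 7 = 441
  Retainer missing: 9 × 6 × 1 = 54
  Clearance leakage: 2 × 2 × 5 = 20
Modes with RPN > 466: Bearing seizure (480) → 1.

1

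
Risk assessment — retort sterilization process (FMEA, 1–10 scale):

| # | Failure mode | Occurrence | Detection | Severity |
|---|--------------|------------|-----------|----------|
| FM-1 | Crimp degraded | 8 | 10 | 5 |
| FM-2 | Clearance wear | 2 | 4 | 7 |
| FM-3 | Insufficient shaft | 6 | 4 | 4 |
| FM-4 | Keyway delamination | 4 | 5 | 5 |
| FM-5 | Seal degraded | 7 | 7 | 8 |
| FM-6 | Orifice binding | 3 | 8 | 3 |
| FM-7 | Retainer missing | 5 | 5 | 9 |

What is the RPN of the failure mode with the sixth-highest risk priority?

72

RPN = Severity × Occurrence × Detection:
  FM-1: 5 × 8 × 10 = 400
  FM-2: 7 × 2 × 4 = 56
  FM-3: 4 × 6 × 4 = 96
  FM-4: 5 × 4 × 5 = 100
  FM-5: 8 × 7 × 7 = 392
  FM-6: 3 × 3 × 8 = 72
  FM-7: 9 × 5 × 5 = 225
Sorted descending: 400, 392, 225, 100, 96, 72, 56.
The sixth-highest RPN is 72 (FM-6).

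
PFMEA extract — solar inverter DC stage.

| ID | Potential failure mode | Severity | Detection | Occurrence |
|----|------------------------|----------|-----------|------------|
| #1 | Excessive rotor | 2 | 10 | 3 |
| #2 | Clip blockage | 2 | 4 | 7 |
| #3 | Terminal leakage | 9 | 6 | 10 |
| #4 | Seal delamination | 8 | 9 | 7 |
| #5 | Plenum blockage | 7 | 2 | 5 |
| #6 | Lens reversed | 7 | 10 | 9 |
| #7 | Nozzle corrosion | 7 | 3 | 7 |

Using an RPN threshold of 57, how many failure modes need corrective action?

6

RPN = Severity × Occurrence × Detection:
  #1: 2 × 3 × 10 = 60
  #2: 2 × 7 × 4 = 56
  #3: 9 × 10 × 6 = 540
  #4: 8 × 7 × 9 = 504
  #5: 7 × 5 × 2 = 70
  #6: 7 × 9 × 10 = 630
  #7: 7 × 7 × 3 = 147
Modes with RPN ≥ 57: #1 (60), #3 (540), #4 (504), #5 (70), #6 (630), #7 (147) → 6.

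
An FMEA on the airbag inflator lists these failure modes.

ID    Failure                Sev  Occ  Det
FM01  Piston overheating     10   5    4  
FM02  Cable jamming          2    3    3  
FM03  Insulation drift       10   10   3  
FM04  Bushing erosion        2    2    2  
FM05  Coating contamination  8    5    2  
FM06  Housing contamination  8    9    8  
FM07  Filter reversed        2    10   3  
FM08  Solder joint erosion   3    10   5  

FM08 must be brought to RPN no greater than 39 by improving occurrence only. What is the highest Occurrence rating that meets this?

2

FM08: S=3, O=10, D=5 → current RPN = 150.
Fixed product = 15. Need 15 × O ≤ 39, so O ≤ 39/15 = 2.60.
Maximum integer Occurrence rating = 2 (gives RPN 30; O=3 would give 45 > 39).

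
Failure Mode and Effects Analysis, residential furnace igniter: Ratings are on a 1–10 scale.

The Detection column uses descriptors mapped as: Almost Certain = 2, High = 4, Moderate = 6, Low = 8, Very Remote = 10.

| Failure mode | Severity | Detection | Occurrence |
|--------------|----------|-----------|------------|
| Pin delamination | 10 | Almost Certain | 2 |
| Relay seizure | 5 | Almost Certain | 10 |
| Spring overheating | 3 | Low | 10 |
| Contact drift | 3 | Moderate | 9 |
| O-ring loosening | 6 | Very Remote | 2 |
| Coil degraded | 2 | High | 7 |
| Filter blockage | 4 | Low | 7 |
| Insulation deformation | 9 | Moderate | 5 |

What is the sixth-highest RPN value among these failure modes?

RPN = Severity × Occurrence × Detection:
  Pin delamination: 10 × 2 × 2 = 40
  Relay seizure: 5 × 10 × 2 = 100
  Spring overheating: 3 × 10 × 8 = 240
  Contact drift: 3 × 9 × 6 = 162
  O-ring loosening: 6 × 2 × 10 = 120
  Coil degraded: 2 × 7 × 4 = 56
  Filter blockage: 4 × 7 × 8 = 224
  Insulation deformation: 9 × 5 × 6 = 270
Sorted descending: 270, 240, 224, 162, 120, 100, 56, 40.
The sixth-highest RPN is 100 (Relay seizure).

100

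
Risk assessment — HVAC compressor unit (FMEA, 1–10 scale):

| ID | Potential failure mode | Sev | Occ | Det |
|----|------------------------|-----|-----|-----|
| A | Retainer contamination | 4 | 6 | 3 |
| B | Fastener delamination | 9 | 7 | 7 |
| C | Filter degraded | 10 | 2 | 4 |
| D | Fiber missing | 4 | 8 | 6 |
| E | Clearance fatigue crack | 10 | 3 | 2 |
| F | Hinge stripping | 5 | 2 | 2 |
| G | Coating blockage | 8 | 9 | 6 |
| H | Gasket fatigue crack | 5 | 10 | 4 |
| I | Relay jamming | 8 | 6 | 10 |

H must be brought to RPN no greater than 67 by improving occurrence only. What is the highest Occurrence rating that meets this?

H: S=5, O=10, D=4 → current RPN = 200.
Fixed product = 20. Need 20 × O ≤ 67, so O ≤ 67/20 = 3.35.
Maximum integer Occurrence rating = 3 (gives RPN 60; O=4 would give 80 > 67).

3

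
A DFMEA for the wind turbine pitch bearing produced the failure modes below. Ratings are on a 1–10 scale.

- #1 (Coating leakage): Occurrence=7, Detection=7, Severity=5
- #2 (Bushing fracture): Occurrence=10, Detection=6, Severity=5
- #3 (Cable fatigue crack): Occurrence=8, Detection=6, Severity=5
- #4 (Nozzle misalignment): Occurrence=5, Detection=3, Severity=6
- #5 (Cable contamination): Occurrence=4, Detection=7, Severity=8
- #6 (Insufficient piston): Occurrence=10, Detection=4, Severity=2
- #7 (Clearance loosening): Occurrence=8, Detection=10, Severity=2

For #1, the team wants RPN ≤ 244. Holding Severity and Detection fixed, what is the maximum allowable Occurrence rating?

6

#1: S=5, O=7, D=7 → current RPN = 245.
Fixed product = 35. Need 35 × O ≤ 244, so O ≤ 244/35 = 6.97.
Maximum integer Occurrence rating = 6 (gives RPN 210; O=7 would give 245 > 244).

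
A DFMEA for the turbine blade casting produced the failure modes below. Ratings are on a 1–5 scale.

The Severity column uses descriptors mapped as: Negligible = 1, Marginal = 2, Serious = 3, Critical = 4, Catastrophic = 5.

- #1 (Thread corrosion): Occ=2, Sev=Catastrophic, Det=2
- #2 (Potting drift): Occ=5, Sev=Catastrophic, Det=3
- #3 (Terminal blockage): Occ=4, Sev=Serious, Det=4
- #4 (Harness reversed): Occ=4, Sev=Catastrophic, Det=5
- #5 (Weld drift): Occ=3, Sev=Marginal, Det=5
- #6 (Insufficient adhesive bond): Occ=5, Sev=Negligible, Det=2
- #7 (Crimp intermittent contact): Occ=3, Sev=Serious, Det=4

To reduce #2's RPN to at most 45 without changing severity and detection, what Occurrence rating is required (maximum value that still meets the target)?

3

#2: S=5, O=5, D=3 → current RPN = 75.
Fixed product = 15. Need 15 × O ≤ 45, so O ≤ 45/15 = 3.00.
Maximum integer Occurrence rating = 3 (gives RPN 45; O=4 would give 60 > 45).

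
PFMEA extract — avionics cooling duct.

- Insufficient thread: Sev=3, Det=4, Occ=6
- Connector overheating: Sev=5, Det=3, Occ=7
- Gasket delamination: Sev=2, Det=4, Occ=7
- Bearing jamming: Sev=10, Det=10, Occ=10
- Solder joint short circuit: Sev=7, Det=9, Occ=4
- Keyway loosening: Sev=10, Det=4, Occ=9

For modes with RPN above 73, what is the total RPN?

RPN = Severity × Occurrence × Detection:
  Insufficient thread: 3 × 6 × 4 = 72
  Connector overheating: 5 × 7 × 3 = 105
  Gasket delamination: 2 × 7 × 4 = 56
  Bearing jamming: 10 × 10 × 10 = 1000
  Solder joint short circuit: 7 × 4 × 9 = 252
  Keyway loosening: 10 × 9 × 4 = 360
RPN > 73: Connector overheating (105), Bearing jamming (1000), Solder joint short circuit (252), Keyway loosening (360).
Sum: 105 + 1000 + 252 + 360 = 1717.

1717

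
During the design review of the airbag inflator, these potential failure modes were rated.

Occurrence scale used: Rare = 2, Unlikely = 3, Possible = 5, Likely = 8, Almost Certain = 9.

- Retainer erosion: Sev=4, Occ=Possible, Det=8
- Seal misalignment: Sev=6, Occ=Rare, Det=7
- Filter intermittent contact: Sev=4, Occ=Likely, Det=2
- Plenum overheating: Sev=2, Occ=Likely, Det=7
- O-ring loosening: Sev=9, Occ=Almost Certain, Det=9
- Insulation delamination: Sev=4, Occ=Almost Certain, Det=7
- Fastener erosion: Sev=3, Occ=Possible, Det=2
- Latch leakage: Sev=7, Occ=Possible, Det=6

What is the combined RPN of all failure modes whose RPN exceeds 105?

RPN = Severity × Occurrence × Detection:
  Retainer erosion: 4 × 5 × 8 = 160
  Seal misalignment: 6 × 2 × 7 = 84
  Filter intermittent contact: 4 × 8 × 2 = 64
  Plenum overheating: 2 × 8 × 7 = 112
  O-ring loosening: 9 × 9 × 9 = 729
  Insulation delamination: 4 × 9 × 7 = 252
  Fastener erosion: 3 × 5 × 2 = 30
  Latch leakage: 7 × 5 × 6 = 210
RPN > 105: Retainer erosion (160), Plenum overheating (112), O-ring loosening (729), Insulation delamination (252), Latch leakage (210).
Sum: 160 + 112 + 729 + 252 + 210 = 1463.

1463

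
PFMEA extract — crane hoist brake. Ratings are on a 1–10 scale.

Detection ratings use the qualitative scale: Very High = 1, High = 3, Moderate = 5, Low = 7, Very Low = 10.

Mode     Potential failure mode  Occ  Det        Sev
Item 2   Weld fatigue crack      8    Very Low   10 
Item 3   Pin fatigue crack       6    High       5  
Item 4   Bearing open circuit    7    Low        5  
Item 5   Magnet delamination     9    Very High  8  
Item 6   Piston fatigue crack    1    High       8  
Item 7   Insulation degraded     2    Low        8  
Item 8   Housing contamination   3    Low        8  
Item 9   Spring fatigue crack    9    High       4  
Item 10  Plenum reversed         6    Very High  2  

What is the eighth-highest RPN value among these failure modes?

24

RPN = Severity × Occurrence × Detection:
  Item 2: 10 × 8 × 10 = 800
  Item 3: 5 × 6 × 3 = 90
  Item 4: 5 × 7 × 7 = 245
  Item 5: 8 × 9 × 1 = 72
  Item 6: 8 × 1 × 3 = 24
  Item 7: 8 × 2 × 7 = 112
  Item 8: 8 × 3 × 7 = 168
  Item 9: 4 × 9 × 3 = 108
  Item 10: 2 × 6 × 1 = 12
Sorted descending: 800, 245, 168, 112, 108, 90, 72, 24, 12.
The eighth-highest RPN is 24 (Item 6).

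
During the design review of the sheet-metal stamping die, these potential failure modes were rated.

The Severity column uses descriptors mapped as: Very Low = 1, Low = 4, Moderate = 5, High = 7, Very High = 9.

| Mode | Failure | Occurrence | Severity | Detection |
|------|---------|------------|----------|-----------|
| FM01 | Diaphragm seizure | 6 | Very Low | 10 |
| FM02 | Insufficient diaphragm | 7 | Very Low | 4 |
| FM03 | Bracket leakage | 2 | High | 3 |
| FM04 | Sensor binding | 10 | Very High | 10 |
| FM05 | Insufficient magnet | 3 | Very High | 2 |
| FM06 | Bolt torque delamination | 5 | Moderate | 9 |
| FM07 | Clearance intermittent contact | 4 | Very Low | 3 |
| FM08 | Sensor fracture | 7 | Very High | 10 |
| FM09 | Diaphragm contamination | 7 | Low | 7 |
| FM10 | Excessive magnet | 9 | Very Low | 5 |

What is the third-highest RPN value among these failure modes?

225

RPN = Severity × Occurrence × Detection:
  FM01: 1 × 6 × 10 = 60
  FM02: 1 × 7 × 4 = 28
  FM03: 7 × 2 × 3 = 42
  FM04: 9 × 10 × 10 = 900
  FM05: 9 × 3 × 2 = 54
  FM06: 5 × 5 × 9 = 225
  FM07: 1 × 4 × 3 = 12
  FM08: 9 × 7 × 10 = 630
  FM09: 4 × 7 × 7 = 196
  FM10: 1 × 9 × 5 = 45
Sorted descending: 900, 630, 225, 196, 60, 54, 45, 42, 28, 12.
The third-highest RPN is 225 (FM06).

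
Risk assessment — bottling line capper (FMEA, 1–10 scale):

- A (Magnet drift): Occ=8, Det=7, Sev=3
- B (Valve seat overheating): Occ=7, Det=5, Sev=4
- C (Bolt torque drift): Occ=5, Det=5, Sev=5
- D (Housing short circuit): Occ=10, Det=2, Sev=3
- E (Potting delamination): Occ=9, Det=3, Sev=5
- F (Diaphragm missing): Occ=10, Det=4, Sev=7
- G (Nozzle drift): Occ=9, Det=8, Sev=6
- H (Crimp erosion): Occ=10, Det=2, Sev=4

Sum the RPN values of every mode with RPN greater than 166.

RPN = Severity × Occurrence × Detection:
  A: 3 × 8 × 7 = 168
  B: 4 × 7 × 5 = 140
  C: 5 × 5 × 5 = 125
  D: 3 × 10 × 2 = 60
  E: 5 × 9 × 3 = 135
  F: 7 × 10 × 4 = 280
  G: 6 × 9 × 8 = 432
  H: 4 × 10 × 2 = 80
RPN > 166: A (168), F (280), G (432).
Sum: 168 + 280 + 432 = 880.

880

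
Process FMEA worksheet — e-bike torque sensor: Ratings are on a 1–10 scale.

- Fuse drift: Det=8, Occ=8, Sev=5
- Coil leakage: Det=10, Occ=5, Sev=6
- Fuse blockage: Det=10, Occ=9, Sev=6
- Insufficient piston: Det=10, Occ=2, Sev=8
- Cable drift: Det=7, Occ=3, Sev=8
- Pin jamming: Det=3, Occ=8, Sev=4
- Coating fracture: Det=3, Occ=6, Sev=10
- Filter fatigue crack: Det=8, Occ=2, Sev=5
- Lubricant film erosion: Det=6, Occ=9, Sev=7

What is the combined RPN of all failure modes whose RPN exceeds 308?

1238

RPN = Severity × Occurrence × Detection:
  Fuse drift: 5 × 8 × 8 = 320
  Coil leakage: 6 × 5 × 10 = 300
  Fuse blockage: 6 × 9 × 10 = 540
  Insufficient piston: 8 × 2 × 10 = 160
  Cable drift: 8 × 3 × 7 = 168
  Pin jamming: 4 × 8 × 3 = 96
  Coating fracture: 10 × 6 × 3 = 180
  Filter fatigue crack: 5 × 2 × 8 = 80
  Lubricant film erosion: 7 × 9 × 6 = 378
RPN > 308: Fuse drift (320), Fuse blockage (540), Lubricant film erosion (378).
Sum: 320 + 540 + 378 = 1238.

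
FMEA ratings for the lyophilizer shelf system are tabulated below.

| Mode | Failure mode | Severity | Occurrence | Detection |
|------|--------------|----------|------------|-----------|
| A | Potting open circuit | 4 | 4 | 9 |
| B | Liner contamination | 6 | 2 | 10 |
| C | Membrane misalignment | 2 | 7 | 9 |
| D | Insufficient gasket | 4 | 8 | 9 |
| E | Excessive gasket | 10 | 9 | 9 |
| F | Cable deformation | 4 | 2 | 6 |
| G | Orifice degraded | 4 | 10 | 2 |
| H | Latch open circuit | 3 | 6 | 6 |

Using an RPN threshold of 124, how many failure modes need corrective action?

RPN = Severity × Occurrence × Detection:
  A: 4 × 4 × 9 = 144
  B: 6 × 2 × 10 = 120
  C: 2 × 7 × 9 = 126
  D: 4 × 8 × 9 = 288
  E: 10 × 9 × 9 = 810
  F: 4 × 2 × 6 = 48
  G: 4 × 10 × 2 = 80
  H: 3 × 6 × 6 = 108
Modes with RPN ≥ 124: A (144), C (126), D (288), E (810) → 4.

4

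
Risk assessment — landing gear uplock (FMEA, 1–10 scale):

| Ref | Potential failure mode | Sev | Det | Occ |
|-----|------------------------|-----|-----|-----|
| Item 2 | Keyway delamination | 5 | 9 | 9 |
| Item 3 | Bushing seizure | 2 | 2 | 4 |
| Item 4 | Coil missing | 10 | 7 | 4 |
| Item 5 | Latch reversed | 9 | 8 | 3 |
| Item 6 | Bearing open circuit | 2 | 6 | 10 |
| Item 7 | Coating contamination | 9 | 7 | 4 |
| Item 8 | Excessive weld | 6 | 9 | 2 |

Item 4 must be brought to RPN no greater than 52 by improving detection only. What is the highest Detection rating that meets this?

1

Item 4: S=10, O=4, D=7 → current RPN = 280.
Fixed product = 40. Need 40 × D ≤ 52, so D ≤ 52/40 = 1.30.
Maximum integer Detection rating = 1 (gives RPN 40; D=2 would give 80 > 52).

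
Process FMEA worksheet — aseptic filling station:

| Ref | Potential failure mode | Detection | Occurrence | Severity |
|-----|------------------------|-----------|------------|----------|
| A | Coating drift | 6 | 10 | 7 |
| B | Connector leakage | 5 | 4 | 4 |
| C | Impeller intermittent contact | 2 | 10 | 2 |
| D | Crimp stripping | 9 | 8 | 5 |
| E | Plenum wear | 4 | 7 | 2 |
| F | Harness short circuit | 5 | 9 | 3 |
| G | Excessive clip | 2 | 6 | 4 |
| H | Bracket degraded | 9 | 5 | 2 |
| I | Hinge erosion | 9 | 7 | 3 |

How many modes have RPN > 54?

7

RPN = Severity × Occurrence × Detection:
  A: 7 × 10 × 6 = 420
  B: 4 × 4 × 5 = 80
  C: 2 × 10 × 2 = 40
  D: 5 × 8 × 9 = 360
  E: 2 × 7 × 4 = 56
  F: 3 × 9 × 5 = 135
  G: 4 × 6 × 2 = 48
  H: 2 × 5 × 9 = 90
  I: 3 × 7 × 9 = 189
Modes with RPN > 54: A (420), B (80), D (360), E (56), F (135), H (90), I (189) → 7.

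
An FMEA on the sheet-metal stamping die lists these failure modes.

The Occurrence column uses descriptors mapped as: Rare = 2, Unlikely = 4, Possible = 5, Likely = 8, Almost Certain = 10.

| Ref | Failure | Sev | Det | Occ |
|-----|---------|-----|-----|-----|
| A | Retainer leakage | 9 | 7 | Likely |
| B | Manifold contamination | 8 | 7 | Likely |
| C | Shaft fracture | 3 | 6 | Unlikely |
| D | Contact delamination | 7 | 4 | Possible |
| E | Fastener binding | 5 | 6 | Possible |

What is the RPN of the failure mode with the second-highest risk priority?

RPN = Severity × Occurrence × Detection:
  A: 9 × 8 × 7 = 504
  B: 8 × 8 × 7 = 448
  C: 3 × 4 × 6 = 72
  D: 7 × 5 × 4 = 140
  E: 5 × 5 × 6 = 150
Sorted descending: 504, 448, 150, 140, 72.
The second-highest RPN is 448 (B).

448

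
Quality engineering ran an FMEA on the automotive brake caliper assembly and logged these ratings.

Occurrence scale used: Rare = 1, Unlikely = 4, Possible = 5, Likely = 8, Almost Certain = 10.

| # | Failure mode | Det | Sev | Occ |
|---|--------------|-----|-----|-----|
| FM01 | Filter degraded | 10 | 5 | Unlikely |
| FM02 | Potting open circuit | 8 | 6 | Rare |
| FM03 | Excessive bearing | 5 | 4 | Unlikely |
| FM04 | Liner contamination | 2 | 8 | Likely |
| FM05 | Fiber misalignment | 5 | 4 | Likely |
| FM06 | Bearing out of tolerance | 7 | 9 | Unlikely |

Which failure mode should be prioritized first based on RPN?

FM06

RPN = Severity × Occurrence × Detection:
  FM01: 5 × 4 × 10 = 200
  FM02: 6 × 1 × 8 = 48
  FM03: 4 × 4 × 5 = 80
  FM04: 8 × 8 × 2 = 128
  FM05: 4 × 8 × 5 = 160
  FM06: 9 × 4 × 7 = 252
Highest RPN is 252 → FM06.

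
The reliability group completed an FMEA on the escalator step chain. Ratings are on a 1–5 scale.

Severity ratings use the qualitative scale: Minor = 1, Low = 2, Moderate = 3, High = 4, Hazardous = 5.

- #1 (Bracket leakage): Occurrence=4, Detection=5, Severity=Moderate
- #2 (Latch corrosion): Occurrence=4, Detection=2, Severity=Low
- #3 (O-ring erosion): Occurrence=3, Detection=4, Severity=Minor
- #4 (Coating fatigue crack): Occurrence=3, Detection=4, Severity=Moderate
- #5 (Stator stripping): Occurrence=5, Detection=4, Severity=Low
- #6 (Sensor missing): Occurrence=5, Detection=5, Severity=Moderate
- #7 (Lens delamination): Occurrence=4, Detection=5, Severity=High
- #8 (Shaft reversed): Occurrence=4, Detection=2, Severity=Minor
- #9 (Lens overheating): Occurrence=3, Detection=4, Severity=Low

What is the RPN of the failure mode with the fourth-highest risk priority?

40

RPN = Severity × Occurrence × Detection:
  #1: 3 × 4 × 5 = 60
  #2: 2 × 4 × 2 = 16
  #3: 1 × 3 × 4 = 12
  #4: 3 × 3 × 4 = 36
  #5: 2 × 5 × 4 = 40
  #6: 3 × 5 × 5 = 75
  #7: 4 × 4 × 5 = 80
  #8: 1 × 4 × 2 = 8
  #9: 2 × 3 × 4 = 24
Sorted descending: 80, 75, 60, 40, 36, 24, 16, 12, 8.
The fourth-highest RPN is 40 (#5).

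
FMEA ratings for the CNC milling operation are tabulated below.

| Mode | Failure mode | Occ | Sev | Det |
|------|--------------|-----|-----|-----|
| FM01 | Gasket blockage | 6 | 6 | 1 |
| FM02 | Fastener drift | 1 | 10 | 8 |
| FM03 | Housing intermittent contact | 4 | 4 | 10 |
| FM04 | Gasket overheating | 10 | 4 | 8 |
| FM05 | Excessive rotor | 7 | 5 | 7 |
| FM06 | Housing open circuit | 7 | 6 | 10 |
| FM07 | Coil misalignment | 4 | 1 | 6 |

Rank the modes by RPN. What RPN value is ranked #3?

RPN = Severity × Occurrence × Detection:
  FM01: 6 × 6 × 1 = 36
  FM02: 10 × 1 × 8 = 80
  FM03: 4 × 4 × 10 = 160
  FM04: 4 × 10 × 8 = 320
  FM05: 5 × 7 × 7 = 245
  FM06: 6 × 7 × 10 = 420
  FM07: 1 × 4 × 6 = 24
Sorted descending: 420, 320, 245, 160, 80, 36, 24.
The third-highest RPN is 245 (FM05).

245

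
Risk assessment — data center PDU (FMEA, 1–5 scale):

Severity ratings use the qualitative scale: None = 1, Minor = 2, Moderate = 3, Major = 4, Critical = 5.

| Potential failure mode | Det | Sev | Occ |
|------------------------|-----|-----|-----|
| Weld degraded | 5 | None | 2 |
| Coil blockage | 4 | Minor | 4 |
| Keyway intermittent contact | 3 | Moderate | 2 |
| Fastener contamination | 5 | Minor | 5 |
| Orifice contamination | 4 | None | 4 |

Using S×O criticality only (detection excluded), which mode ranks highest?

Criticality = Severity × Occurrence:
  Weld degraded: 1 × 2 = 2
  Coil blockage: 2 × 4 = 8
  Keyway intermittent contact: 3 × 2 = 6
  Fastener contamination: 2 × 5 = 10
  Orifice contamination: 1 × 4 = 4
Highest criticality is 10 → Fastener contamination.

Fastener contamination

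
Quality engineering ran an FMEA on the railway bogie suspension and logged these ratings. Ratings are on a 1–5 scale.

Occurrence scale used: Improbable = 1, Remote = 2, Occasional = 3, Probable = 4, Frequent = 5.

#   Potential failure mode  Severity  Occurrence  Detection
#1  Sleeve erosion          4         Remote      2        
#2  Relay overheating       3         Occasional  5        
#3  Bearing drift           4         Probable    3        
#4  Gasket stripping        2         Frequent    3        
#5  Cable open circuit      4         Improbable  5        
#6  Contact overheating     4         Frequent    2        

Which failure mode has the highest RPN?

RPN = Severity × Occurrence × Detection:
  #1: 4 × 2 × 2 = 16
  #2: 3 × 3 × 5 = 45
  #3: 4 × 4 × 3 = 48
  #4: 2 × 5 × 3 = 30
  #5: 4 × 1 × 5 = 20
  #6: 4 × 5 × 2 = 40
Highest RPN is 48 → #3.

#3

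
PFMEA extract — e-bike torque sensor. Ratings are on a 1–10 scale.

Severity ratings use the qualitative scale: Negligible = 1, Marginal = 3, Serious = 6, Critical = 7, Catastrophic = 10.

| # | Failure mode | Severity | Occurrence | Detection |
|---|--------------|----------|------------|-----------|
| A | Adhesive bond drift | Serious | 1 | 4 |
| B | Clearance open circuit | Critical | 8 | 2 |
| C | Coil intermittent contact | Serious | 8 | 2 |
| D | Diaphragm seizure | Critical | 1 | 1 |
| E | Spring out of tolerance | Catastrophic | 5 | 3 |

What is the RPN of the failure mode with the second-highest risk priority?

112

RPN = Severity × Occurrence × Detection:
  A: 6 × 1 × 4 = 24
  B: 7 × 8 × 2 = 112
  C: 6 × 8 × 2 = 96
  D: 7 × 1 × 1 = 7
  E: 10 × 5 × 3 = 150
Sorted descending: 150, 112, 96, 24, 7.
The second-highest RPN is 112 (B).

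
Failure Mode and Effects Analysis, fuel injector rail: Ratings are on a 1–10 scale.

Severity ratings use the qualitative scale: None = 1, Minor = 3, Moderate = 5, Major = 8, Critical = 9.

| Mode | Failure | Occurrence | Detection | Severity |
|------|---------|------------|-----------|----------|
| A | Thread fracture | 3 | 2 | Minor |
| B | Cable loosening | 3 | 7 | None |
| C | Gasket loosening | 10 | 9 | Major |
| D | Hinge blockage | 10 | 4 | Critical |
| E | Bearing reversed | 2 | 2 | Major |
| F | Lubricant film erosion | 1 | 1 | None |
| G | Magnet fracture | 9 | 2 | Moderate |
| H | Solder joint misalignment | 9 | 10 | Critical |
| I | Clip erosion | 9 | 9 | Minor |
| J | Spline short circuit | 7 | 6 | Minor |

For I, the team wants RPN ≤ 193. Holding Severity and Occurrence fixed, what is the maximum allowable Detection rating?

7

I: S=3, O=9, D=9 → current RPN = 243.
Fixed product = 27. Need 27 × D ≤ 193, so D ≤ 193/27 = 7.15.
Maximum integer Detection rating = 7 (gives RPN 189; D=8 would give 216 > 193).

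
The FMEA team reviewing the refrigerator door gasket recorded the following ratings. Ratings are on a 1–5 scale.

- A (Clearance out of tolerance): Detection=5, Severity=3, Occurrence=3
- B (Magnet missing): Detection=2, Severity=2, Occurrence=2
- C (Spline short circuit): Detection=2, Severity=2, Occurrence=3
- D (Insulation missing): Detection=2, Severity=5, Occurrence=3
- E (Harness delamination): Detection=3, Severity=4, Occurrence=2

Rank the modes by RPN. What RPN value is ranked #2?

30

RPN = Severity × Occurrence × Detection:
  A: 3 × 3 × 5 = 45
  B: 2 × 2 × 2 = 8
  C: 2 × 3 × 2 = 12
  D: 5 × 3 × 2 = 30
  E: 4 × 2 × 3 = 24
Sorted descending: 45, 30, 24, 12, 8.
The second-highest RPN is 30 (D).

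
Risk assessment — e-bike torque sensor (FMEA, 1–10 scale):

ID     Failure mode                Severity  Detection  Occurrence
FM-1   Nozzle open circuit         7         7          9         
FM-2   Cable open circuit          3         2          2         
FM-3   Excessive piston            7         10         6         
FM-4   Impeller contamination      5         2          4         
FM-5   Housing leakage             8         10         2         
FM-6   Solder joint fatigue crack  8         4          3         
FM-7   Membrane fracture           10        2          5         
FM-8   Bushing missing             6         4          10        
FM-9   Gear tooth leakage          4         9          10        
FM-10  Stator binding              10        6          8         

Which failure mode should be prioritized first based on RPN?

RPN = Severity × Occurrence × Detection:
  FM-1: 7 × 9 × 7 = 441
  FM-2: 3 × 2 × 2 = 12
  FM-3: 7 × 6 × 10 = 420
  FM-4: 5 × 4 × 2 = 40
  FM-5: 8 × 2 × 10 = 160
  FM-6: 8 × 3 × 4 = 96
  FM-7: 10 × 5 × 2 = 100
  FM-8: 6 × 10 × 4 = 240
  FM-9: 4 × 10 × 9 = 360
  FM-10: 10 × 8 × 6 = 480
Highest RPN is 480 → FM-10.

FM-10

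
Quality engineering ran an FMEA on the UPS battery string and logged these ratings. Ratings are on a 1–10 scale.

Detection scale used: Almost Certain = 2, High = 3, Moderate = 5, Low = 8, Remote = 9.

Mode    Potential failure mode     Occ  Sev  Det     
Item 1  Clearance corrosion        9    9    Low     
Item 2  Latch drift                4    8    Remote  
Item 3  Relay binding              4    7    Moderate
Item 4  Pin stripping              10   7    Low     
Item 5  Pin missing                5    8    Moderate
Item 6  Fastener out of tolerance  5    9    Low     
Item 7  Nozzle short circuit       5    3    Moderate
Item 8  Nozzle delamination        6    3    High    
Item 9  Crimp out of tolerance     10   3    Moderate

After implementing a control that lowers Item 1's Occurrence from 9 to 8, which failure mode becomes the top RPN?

Item 1

RPN = Severity × Occurrence × Detection:
  Item 1: 9 × 9 × 8 = 648
  Item 2: 8 × 4 × 9 = 288
  Item 3: 7 × 4 × 5 = 140
  Item 4: 7 × 10 × 8 = 560
  Item 5: 8 × 5 × 5 = 200
  Item 6: 9 × 5 × 8 = 360
  Item 7: 3 × 5 × 5 = 75
  Item 8: 3 × 6 × 3 = 54
  Item 9: 3 × 10 × 5 = 150
After action: Item 1 → 9 × 8 × 8 = 576.
Revised RPNs: Item 1=576, Item 4=560, Item 6=360, Item 2=288, Item 5=200, Item 9=150, Item 3=140, Item 7=75, Item 8=54.
Highest is now Item 1 (576).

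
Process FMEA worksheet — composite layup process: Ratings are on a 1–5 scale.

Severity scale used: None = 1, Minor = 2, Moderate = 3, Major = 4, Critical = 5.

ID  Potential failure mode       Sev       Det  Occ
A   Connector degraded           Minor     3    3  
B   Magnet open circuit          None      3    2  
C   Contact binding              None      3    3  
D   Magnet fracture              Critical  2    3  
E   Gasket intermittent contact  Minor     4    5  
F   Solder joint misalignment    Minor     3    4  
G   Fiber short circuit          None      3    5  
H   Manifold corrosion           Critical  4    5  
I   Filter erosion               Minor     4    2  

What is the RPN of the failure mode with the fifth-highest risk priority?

18

RPN = Severity × Occurrence × Detection:
  A: 2 × 3 × 3 = 18
  B: 1 × 2 × 3 = 6
  C: 1 × 3 × 3 = 9
  D: 5 × 3 × 2 = 30
  E: 2 × 5 × 4 = 40
  F: 2 × 4 × 3 = 24
  G: 1 × 5 × 3 = 15
  H: 5 × 5 × 4 = 100
  I: 2 × 2 × 4 = 16
Sorted descending: 100, 40, 30, 24, 18, 16, 15, 9, 6.
The fifth-highest RPN is 18 (A).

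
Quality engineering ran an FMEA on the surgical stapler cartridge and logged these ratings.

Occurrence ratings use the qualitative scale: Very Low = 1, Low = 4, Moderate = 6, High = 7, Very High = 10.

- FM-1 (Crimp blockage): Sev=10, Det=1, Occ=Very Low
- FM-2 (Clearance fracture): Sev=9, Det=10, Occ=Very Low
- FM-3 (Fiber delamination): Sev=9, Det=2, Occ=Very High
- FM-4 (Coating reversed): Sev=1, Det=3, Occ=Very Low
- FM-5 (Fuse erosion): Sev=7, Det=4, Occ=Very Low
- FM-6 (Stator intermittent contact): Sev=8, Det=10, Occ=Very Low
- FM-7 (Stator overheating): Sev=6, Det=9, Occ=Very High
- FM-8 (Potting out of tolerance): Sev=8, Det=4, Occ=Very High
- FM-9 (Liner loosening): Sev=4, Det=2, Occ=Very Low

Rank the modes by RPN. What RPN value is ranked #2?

RPN = Severity × Occurrence × Detection:
  FM-1: 10 × 1 × 1 = 10
  FM-2: 9 × 1 × 10 = 90
  FM-3: 9 × 10 × 2 = 180
  FM-4: 1 × 1 × 3 = 3
  FM-5: 7 × 1 × 4 = 28
  FM-6: 8 × 1 × 10 = 80
  FM-7: 6 × 10 × 9 = 540
  FM-8: 8 × 10 × 4 = 320
  FM-9: 4 × 1 × 2 = 8
Sorted descending: 540, 320, 180, 90, 80, 28, 10, 8, 3.
The second-highest RPN is 320 (FM-8).

320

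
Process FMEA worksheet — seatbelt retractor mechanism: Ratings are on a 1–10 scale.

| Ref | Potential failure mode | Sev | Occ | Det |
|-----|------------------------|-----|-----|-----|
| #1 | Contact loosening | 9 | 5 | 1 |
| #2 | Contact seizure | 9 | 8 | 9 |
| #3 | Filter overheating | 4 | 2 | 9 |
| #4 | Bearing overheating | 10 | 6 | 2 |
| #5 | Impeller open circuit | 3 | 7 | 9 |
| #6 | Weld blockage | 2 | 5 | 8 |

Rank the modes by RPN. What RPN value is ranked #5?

72

RPN = Severity × Occurrence × Detection:
  #1: 9 × 5 × 1 = 45
  #2: 9 × 8 × 9 = 648
  #3: 4 × 2 × 9 = 72
  #4: 10 × 6 × 2 = 120
  #5: 3 × 7 × 9 = 189
  #6: 2 × 5 × 8 = 80
Sorted descending: 648, 189, 120, 80, 72, 45.
The fifth-highest RPN is 72 (#3).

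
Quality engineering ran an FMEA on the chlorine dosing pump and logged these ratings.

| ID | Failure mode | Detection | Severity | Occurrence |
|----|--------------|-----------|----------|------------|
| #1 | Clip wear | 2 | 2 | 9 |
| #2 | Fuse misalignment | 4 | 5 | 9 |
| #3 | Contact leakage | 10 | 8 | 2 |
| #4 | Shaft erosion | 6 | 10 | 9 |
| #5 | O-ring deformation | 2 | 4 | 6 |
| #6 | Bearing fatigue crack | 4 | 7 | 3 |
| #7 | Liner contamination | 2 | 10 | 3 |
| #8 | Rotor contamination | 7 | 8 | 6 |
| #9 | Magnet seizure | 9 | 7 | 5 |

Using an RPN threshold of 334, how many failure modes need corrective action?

RPN = Severity × Occurrence × Detection:
  #1: 2 × 9 × 2 = 36
  #2: 5 × 9 × 4 = 180
  #3: 8 × 2 × 10 = 160
  #4: 10 × 9 × 6 = 540
  #5: 4 × 6 × 2 = 48
  #6: 7 × 3 × 4 = 84
  #7: 10 × 3 × 2 = 60
  #8: 8 × 6 × 7 = 336
  #9: 7 × 5 × 9 = 315
Modes with RPN ≥ 334: #4 (540), #8 (336) → 2.

2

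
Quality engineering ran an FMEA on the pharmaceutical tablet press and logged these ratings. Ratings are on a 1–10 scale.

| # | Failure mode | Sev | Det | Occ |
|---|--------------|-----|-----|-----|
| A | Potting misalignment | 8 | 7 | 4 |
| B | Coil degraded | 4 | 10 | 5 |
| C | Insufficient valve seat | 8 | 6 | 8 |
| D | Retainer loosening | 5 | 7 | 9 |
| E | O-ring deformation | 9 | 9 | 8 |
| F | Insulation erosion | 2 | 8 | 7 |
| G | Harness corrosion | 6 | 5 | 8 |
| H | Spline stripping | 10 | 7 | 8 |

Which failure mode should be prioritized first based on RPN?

RPN = Severity × Occurrence × Detection:
  A: 8 × 4 × 7 = 224
  B: 4 × 5 × 10 = 200
  C: 8 × 8 × 6 = 384
  D: 5 × 9 × 7 = 315
  E: 9 × 8 × 9 = 648
  F: 2 × 7 × 8 = 112
  G: 6 × 8 × 5 = 240
  H: 10 × 8 × 7 = 560
Highest RPN is 648 → E.

E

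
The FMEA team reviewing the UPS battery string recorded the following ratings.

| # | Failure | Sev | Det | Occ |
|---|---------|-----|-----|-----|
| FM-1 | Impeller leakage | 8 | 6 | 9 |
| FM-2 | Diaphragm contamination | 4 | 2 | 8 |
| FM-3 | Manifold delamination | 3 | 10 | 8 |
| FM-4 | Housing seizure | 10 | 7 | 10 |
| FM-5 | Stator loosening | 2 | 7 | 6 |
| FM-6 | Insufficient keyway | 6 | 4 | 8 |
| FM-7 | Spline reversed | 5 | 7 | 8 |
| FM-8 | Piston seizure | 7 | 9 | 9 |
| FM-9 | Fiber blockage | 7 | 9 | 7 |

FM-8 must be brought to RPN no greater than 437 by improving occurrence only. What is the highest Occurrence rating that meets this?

FM-8: S=7, O=9, D=9 → current RPN = 567.
Fixed product = 63. Need 63 × O ≤ 437, so O ≤ 437/63 = 6.94.
Maximum integer Occurrence rating = 6 (gives RPN 378; O=7 would give 441 > 437).

6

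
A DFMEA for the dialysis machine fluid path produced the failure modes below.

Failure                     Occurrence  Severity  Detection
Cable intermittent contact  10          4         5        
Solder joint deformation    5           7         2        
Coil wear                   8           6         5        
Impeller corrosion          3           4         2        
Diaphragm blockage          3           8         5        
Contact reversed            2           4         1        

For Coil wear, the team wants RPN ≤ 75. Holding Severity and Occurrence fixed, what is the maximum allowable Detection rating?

1

Coil wear: S=6, O=8, D=5 → current RPN = 240.
Fixed product = 48. Need 48 × D ≤ 75, so D ≤ 75/48 = 1.56.
Maximum integer Detection rating = 1 (gives RPN 48; D=2 would give 96 > 75).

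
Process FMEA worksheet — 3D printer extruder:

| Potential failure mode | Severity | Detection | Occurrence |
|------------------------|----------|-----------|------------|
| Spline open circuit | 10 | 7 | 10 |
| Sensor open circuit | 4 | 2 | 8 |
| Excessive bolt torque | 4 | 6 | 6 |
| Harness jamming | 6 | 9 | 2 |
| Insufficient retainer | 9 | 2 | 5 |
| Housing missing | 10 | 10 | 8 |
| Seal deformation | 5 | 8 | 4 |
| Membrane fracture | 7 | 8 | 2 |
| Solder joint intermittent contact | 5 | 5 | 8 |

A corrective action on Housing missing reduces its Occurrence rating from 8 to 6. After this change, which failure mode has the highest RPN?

RPN = Severity × Occurrence × Detection:
  Spline open circuit: 10 × 10 × 7 = 700
  Sensor open circuit: 4 × 8 × 2 = 64
  Excessive bolt torque: 4 × 6 × 6 = 144
  Harness jamming: 6 × 2 × 9 = 108
  Insufficient retainer: 9 × 5 × 2 = 90
  Housing missing: 10 × 8 × 10 = 800
  Seal deformation: 5 × 4 × 8 = 160
  Membrane fracture: 7 × 2 × 8 = 112
  Solder joint intermittent contact: 5 × 8 × 5 = 200
After action: Housing missing → 10 × 6 × 10 = 600.
Revised RPNs: Spline open circuit=700, Housing missing=600, Solder joint intermittent contact=200, Seal deformation=160, Excessive bolt torque=144, Membrane fracture=112, Harness jamming=108, Insufficient retainer=90, Sensor open circuit=64.
Highest is now Spline open circuit (700).

Spline open circuit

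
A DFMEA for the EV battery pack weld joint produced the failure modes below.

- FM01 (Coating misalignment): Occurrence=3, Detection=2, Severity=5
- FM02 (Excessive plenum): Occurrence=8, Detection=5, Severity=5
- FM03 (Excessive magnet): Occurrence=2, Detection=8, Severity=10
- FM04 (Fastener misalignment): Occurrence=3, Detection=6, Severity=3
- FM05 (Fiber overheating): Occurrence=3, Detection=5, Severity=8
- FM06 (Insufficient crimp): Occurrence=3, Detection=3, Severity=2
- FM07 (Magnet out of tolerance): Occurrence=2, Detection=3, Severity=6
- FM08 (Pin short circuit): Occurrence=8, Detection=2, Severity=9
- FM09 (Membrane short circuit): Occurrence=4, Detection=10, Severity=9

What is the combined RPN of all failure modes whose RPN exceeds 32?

RPN = Severity × Occurrence × Detection:
  FM01: 5 × 3 × 2 = 30
  FM02: 5 × 8 × 5 = 200
  FM03: 10 × 2 × 8 = 160
  FM04: 3 × 3 × 6 = 54
  FM05: 8 × 3 × 5 = 120
  FM06: 2 × 3 × 3 = 18
  FM07: 6 × 2 × 3 = 36
  FM08: 9 × 8 × 2 = 144
  FM09: 9 × 4 × 10 = 360
RPN > 32: FM02 (200), FM03 (160), FM04 (54), FM05 (120), FM07 (36), FM08 (144), FM09 (360).
Sum: 200 + 160 + 54 + 120 + 36 + 144 + 360 = 1074.

1074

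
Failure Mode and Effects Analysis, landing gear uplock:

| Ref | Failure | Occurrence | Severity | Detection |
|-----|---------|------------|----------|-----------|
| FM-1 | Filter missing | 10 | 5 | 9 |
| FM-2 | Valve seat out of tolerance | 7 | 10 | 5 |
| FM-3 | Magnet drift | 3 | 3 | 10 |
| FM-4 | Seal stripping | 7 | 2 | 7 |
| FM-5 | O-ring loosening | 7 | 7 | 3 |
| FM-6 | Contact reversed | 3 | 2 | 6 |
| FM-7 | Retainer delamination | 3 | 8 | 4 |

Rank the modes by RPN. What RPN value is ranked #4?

98

RPN = Severity × Occurrence × Detection:
  FM-1: 5 × 10 × 9 = 450
  FM-2: 10 × 7 × 5 = 350
  FM-3: 3 × 3 × 10 = 90
  FM-4: 2 × 7 × 7 = 98
  FM-5: 7 × 7 × 3 = 147
  FM-6: 2 × 3 × 6 = 36
  FM-7: 8 × 3 × 4 = 96
Sorted descending: 450, 350, 147, 98, 96, 90, 36.
The fourth-highest RPN is 98 (FM-4).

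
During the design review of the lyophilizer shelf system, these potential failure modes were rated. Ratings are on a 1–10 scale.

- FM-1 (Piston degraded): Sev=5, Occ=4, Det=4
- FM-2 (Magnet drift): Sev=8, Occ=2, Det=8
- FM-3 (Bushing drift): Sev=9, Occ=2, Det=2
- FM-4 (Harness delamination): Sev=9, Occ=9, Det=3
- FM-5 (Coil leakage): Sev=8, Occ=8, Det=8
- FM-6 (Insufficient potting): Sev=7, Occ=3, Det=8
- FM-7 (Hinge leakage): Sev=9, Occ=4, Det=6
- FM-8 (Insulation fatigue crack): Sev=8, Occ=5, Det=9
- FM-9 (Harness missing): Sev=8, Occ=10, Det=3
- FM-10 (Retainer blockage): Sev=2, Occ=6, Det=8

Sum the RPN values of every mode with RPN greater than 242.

1115

RPN = Severity × Occurrence × Detection:
  FM-1: 5 × 4 × 4 = 80
  FM-2: 8 × 2 × 8 = 128
  FM-3: 9 × 2 × 2 = 36
  FM-4: 9 × 9 × 3 = 243
  FM-5: 8 × 8 × 8 = 512
  FM-6: 7 × 3 × 8 = 168
  FM-7: 9 × 4 × 6 = 216
  FM-8: 8 × 5 × 9 = 360
  FM-9: 8 × 10 × 3 = 240
  FM-10: 2 × 6 × 8 = 96
RPN > 242: FM-4 (243), FM-5 (512), FM-8 (360).
Sum: 243 + 512 + 360 = 1115.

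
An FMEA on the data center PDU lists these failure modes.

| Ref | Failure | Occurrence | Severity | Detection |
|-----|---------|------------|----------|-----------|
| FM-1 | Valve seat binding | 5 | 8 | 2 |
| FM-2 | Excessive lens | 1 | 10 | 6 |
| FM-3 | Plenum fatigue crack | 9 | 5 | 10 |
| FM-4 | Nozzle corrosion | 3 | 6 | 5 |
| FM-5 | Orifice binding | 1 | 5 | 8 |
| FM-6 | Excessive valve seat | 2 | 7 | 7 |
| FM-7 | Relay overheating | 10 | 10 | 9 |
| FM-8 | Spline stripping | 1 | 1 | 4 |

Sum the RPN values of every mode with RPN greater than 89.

1538

RPN = Severity × Occurrence × Detection:
  FM-1: 8 × 5 × 2 = 80
  FM-2: 10 × 1 × 6 = 60
  FM-3: 5 × 9 × 10 = 450
  FM-4: 6 × 3 × 5 = 90
  FM-5: 5 × 1 × 8 = 40
  FM-6: 7 × 2 × 7 = 98
  FM-7: 10 × 10 × 9 = 900
  FM-8: 1 × 1 × 4 = 4
RPN > 89: FM-3 (450), FM-4 (90), FM-6 (98), FM-7 (900).
Sum: 450 + 90 + 98 + 900 = 1538.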